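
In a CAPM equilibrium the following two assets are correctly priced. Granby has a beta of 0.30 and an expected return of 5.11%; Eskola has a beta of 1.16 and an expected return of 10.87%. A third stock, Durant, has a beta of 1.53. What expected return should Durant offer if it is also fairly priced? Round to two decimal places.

MRP (SML slope) = (10.87% − 5.11%) / (1.16 − 0.30) = 5.76% / 0.86 = 6.6977%
R_f (intercept) = 5.11% − 0.30 × 6.6977% = 3.1007%
E(R_Durant) = R_f + β × MRP = 3.1007% + 1.53 × 6.6977% = 13.35%

13.35%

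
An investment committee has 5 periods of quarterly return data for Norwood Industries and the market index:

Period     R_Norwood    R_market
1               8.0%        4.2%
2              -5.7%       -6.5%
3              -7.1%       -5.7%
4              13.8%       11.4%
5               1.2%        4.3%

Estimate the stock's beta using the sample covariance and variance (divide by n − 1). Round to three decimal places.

1.126

Mean R_i = (8.0 − 5.7 − 7.1 + 13.8 + 1.2) / 5 = 2.0400%
Mean R_m = (4.2 − 6.5 − 5.7 + 11.4 + 4.3) / 5 = 1.5400%
Σ(R_i − R̄_i)(R_m − R̄_m) = 257.8920  ⇒  Cov = 257.8920 / 4 = 64.4730
Σ(R_m − R̄_m)² = 228.9720  ⇒  Var(R_m) = 228.9720 / 4 = 57.2430
β = Cov / Var(R_m) = 64.4730 / 57.2430 = 1.1263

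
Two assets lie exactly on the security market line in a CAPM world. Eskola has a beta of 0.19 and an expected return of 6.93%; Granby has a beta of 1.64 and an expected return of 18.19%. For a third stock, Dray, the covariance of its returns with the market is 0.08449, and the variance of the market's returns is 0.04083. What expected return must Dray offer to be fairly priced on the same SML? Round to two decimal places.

21.52%

MRP = (18.19% − 6.93%) / (1.64 − 0.19) = 7.7655%
R_f = 6.93% − 0.19 × 7.7655% = 5.4546%
β_Dray = Cov / Var(R_m) = 0.08449 / 0.04083 = 2.0693
E(R_Dray) = R_f + β × MRP = 5.4546% + 2.0693 × 7.7655% = 21.52%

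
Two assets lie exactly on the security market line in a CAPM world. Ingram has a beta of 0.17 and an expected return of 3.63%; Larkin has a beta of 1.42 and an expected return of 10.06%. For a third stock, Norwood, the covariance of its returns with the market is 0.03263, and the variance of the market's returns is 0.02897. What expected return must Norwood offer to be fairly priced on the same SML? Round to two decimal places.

8.55%

MRP = (10.06% − 3.63%) / (1.42 − 0.17) = 5.1440%
R_f = 3.63% − 0.17 × 5.1440% = 2.7555%
β_Norwood = Cov / Var(R_m) = 0.03263 / 0.02897 = 1.1263
E(R_Norwood) = R_f + β × MRP = 2.7555% + 1.1263 × 5.1440% = 8.55%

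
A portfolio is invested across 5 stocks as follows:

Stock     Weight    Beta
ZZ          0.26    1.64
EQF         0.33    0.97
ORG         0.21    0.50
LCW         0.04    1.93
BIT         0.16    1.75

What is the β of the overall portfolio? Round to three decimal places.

β_P = Σ w_i β_i = 0.26×1.64 + 0.33×0.97 + 0.21×0.50 + 0.04×1.93 + 0.16×1.75 = 1.2087

1.209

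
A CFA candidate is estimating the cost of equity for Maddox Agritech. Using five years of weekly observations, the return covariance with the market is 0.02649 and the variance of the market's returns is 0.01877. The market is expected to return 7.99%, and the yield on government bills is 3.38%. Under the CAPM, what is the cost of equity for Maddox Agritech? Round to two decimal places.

β = Cov(R_i, R_m) / Var(R_m) = 0.02649 / 0.01877 = 1.4113
MRP = 7.99% − 3.38% = 4.61%
E(R) = R_f + β × MRP = 3.38% + 1.4113 × 4.61% = 9.89%

9.89%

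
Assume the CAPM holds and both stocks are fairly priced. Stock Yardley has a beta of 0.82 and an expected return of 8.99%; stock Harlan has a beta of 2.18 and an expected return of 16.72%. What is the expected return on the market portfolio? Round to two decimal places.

10.01%

Both satisfy E(R) = R_f + β·MRP, so the slope of the SML is
MRP = (16.72% − 8.99%) / (2.18 − 0.82) = 7.73% / 1.36 = 5.6838%
R_f = E(R_Yardley) − β_Yardley·MRP = 8.99% − 0.82 × 5.6838% = 4.3293%
E(R_m) = R_f + MRP = 4.3293% + 5.6838% = 10.01%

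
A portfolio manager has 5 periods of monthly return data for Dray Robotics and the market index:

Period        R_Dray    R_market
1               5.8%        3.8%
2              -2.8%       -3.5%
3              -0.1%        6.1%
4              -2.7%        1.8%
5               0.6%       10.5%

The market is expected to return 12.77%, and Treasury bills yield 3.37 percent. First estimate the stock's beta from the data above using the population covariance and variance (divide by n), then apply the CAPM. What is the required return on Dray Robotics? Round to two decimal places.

Mean R_i = (5.8 − 2.8 − 0.1 − 2.7 + 0.6) / 5 = 0.1600%
Mean R_m = (3.8 − 3.5 + 6.1 + 1.8 + 10.5) / 5 = 3.7400%
Σ(R_i − R̄_i)(R_m − R̄_m) = 29.6780  ⇒  Cov = 29.6780 / 5 = 5.9356
Σ(R_m − R̄_m)² = 107.4520  ⇒  Var(R_m) = 107.4520 / 5 = 21.4904
β = Cov / Var(R_m) = 5.9356 / 21.4904 = 0.2762
MRP = 12.77% − 3.37% = 9.40%
E(R) = R_f + β × MRP = 3.37% + 0.2762 × 9.40% = 5.97%

5.97%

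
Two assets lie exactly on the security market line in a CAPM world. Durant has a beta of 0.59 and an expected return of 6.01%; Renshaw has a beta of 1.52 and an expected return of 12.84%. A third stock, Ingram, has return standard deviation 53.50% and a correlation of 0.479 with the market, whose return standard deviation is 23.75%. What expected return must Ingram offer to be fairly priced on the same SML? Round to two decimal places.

MRP = (12.84% − 6.01%) / (1.52 − 0.59) = 7.3441%
R_f = 6.01% − 0.59 × 7.3441% = 1.6770%
β_Ingram = ρ·σ_i/σ_m = 0.479 × 53.50 / 23.75 = 1.0790
E(R_Ingram) = R_f + β × MRP = 1.6770% + 1.0790 × 7.3441% = 9.60%

9.60%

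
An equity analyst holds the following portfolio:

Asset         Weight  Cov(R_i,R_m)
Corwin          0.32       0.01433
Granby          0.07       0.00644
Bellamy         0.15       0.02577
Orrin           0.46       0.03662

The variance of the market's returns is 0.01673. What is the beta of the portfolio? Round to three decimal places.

β_Corwin = 0.01433 / 0.01673 = 0.8565
β_Granby = 0.00644 / 0.01673 = 0.3849
β_Bellamy = 0.02577 / 0.01673 = 1.5403
β_Orrin = 0.03662 / 0.01673 = 2.1889
β_P = Σ w_i β_i = 0.32×0.8565 + 0.07×0.3849 + 0.15×1.5403 + 0.46×2.1889 = 1.5390

1.539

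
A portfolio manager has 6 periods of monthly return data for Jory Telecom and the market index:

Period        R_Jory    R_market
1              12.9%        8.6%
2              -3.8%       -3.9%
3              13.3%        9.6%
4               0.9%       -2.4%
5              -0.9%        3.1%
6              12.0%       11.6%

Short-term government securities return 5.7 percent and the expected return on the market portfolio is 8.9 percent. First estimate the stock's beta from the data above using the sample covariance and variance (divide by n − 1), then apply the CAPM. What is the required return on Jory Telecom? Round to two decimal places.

Mean R_i = (12.9 − 3.8 + 13.3 + 0.9 − 0.9 + 12.0) / 6 = 5.7333%
Mean R_m = (8.6 − 3.9 + 9.6 − 2.4 + 3.1 + 11.6) / 6 = 4.4333%
Σ(R_i − R̄_i)(R_m − R̄_m) = 235.1833  ⇒  Cov = 235.1833 / 5 = 47.0367
Σ(R_m − R̄_m)² = 213.3333  ⇒  Var(R_m) = 213.3333 / 5 = 42.6667
β = Cov / Var(R_m) = 47.0367 / 42.6667 = 1.1024
MRP = 8.9% − 5.7% = 3.20%
E(R) = R_f + β × MRP = 5.7% + 1.1024 × 3.2% = 9.23%

9.23%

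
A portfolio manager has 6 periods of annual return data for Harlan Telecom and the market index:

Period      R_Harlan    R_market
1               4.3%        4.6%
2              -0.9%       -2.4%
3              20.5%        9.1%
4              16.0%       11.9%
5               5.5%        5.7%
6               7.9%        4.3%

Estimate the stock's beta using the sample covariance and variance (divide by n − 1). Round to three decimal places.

Mean R_i = (4.3 − 0.9 + 20.5 + 16.0 + 5.5 + 7.9) / 6 = 8.8833%
Mean R_m = (4.6 − 2.4 + 9.1 + 11.9 + 5.7 + 4.3) / 6 = 5.5333%
Σ(R_i − R̄_i)(R_m − R̄_m) = 169.2833  ⇒  Cov = 169.2833 / 5 = 33.8567
Σ(R_m − R̄_m)² = 118.6133  ⇒  Var(R_m) = 118.6133 / 5 = 23.7227
β = Cov / Var(R_m) = 33.8567 / 23.7227 = 1.4272

1.427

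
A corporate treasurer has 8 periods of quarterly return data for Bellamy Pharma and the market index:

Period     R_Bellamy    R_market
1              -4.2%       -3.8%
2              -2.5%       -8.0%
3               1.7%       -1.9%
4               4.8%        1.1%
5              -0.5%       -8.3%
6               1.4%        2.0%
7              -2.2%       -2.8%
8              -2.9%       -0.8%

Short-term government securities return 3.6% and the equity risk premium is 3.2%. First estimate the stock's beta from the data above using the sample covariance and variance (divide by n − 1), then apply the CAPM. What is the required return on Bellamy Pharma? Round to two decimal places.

4.90%

Mean R_i = (-4.2 − 2.5 + 1.7 + 4.8 − 0.5 + 1.4 − 2.2 − 2.9) / 8 = -0.5500%
Mean R_m = (-3.8 − 8.0 − 1.9 + 1.1 − 8.3 + 2.0 − 2.8 − 0.8) / 8 = -2.8125%
Σ(R_i − R̄_i)(R_m − R̄_m) = 41.0650  ⇒  Cov = 41.0650 / 7 = 5.8664
Σ(R_m − R̄_m)² = 101.3488  ⇒  Var(R_m) = 101.3488 / 7 = 14.4784
β = Cov / Var(R_m) = 5.8664 / 14.4784 = 0.4052
E(R) = R_f + β × MRP = 3.6% + 0.4052 × 3.2% = 4.90%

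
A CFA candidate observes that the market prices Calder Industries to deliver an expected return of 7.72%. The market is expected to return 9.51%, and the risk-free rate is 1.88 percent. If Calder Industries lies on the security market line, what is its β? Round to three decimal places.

0.765

MRP = 9.51% − 1.88% = 7.63%
β = (E(R) − R_f) / MRP = (7.72% − 1.88%) / 7.63% = 5.84% / 7.63% = 0.765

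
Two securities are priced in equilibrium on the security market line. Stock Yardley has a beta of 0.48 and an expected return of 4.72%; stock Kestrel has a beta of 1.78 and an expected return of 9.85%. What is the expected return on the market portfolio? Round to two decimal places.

Both satisfy E(R) = R_f + β·MRP, so the slope of the SML is
MRP = (9.85% − 4.72%) / (1.78 − 0.48) = 5.13% / 1.30 = 3.9462%
R_f = E(R_Yardley) − β_Yardley·MRP = 4.72% − 0.48 × 3.9462% = 2.8258%
E(R_m) = R_f + MRP = 2.8258% + 3.9462% = 6.77%

6.77%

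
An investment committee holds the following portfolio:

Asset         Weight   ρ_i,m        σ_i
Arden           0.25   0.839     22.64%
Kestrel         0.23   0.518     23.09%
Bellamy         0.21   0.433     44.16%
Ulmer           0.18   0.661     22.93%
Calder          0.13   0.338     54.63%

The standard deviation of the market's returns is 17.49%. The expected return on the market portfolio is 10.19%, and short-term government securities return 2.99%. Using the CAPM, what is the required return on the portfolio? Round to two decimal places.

9.84%

β_Arden = 0.839 × 22.64% / 17.49% = 1.0860
β_Kestrel = 0.518 × 23.09% / 17.49% = 0.6839
β_Bellamy = 0.433 × 44.16% / 17.49% = 1.0933
β_Ulmer = 0.661 × 22.93% / 17.49% = 0.8666
β_Calder = 0.338 × 54.63% / 17.49% = 1.0557
β_P = Σ w_i β_i = 0.25×1.0860 + 0.23×0.6839 + 0.21×1.0933 + 0.18×0.8666 + 0.13×1.0557 = 0.9516
MRP = 10.19% − 2.99% = 7.20%
E(R_P) = R_f + β_P × MRP = 2.99% + 0.9516 × 7.20% = 9.84%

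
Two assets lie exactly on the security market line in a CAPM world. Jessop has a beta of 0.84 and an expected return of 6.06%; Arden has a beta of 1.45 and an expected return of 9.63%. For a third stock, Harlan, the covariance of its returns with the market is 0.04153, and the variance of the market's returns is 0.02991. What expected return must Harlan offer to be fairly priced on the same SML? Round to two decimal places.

MRP = (9.63% − 6.06%) / (1.45 − 0.84) = 5.8525%
R_f = 6.06% − 0.84 × 5.8525% = 1.1439%
β_Harlan = Cov / Var(R_m) = 0.04153 / 0.02991 = 1.3885
E(R_Harlan) = R_f + β × MRP = 1.1439% + 1.3885 × 5.8525% = 9.27%

9.27%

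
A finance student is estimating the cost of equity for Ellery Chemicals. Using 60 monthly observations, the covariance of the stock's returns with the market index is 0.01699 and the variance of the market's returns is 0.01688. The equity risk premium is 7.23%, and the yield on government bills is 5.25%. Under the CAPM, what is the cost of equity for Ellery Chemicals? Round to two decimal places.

12.53%

β = Cov(R_i, R_m) / Var(R_m) = 0.01699 / 0.01688 = 1.0065
E(R) = R_f + β × MRP = 5.25% + 1.0065 × 7.23% = 12.53%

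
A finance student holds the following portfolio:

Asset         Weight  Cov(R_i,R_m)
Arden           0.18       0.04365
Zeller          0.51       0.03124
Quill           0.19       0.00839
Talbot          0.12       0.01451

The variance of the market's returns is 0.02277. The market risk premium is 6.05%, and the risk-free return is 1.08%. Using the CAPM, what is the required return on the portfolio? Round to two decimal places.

β_Arden = 0.04365 / 0.02277 = 1.9170
β_Zeller = 0.03124 / 0.02277 = 1.3720
β_Quill = 0.00839 / 0.02277 = 0.3685
β_Talbot = 0.01451 / 0.02277 = 0.6372
β_P = Σ w_i β_i = 0.18×1.9170 + 0.51×1.3720 + 0.19×0.3685 + 0.12×0.6372 = 1.1913
E(R_P) = R_f + β_P × MRP = 1.08% + 1.1913 × 6.05% = 8.29%

8.29%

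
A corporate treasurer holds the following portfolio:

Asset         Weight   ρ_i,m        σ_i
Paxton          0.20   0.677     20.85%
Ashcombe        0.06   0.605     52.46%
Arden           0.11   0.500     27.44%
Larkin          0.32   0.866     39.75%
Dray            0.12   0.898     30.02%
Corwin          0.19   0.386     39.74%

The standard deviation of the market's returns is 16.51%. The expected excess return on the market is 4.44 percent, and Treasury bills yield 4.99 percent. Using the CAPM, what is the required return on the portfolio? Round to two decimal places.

β_Paxton = 0.677 × 20.85% / 16.51% = 0.8550
β_Ashcombe = 0.605 × 52.46% / 16.51% = 1.9224
β_Arden = 0.500 × 27.44% / 16.51% = 0.8310
β_Larkin = 0.866 × 39.75% / 16.51% = 2.0850
β_Dray = 0.898 × 30.02% / 16.51% = 1.6328
β_Corwin = 0.386 × 39.74% / 16.51% = 0.9291
β_P = Σ w_i β_i = 0.20×0.8550 + 0.06×1.9224 + 0.11×0.8310 + 0.32×2.0850 + 0.12×1.6328 + 0.19×0.9291 = 1.4174
E(R_P) = R_f + β_P × MRP = 4.99% + 1.4174 × 4.44% = 11.28%

11.28%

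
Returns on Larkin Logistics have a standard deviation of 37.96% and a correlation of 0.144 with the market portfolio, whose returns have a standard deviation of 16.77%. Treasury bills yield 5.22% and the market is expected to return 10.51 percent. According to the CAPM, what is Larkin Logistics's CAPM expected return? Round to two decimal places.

β = ρ × σ_i / σ_m = 0.144 × 37.96% / 16.77% = 0.3260
MRP = 10.51% − 5.22% = 5.29%
E(R) = 5.22% + 0.3260 × 5.29% = 6.94%

6.94%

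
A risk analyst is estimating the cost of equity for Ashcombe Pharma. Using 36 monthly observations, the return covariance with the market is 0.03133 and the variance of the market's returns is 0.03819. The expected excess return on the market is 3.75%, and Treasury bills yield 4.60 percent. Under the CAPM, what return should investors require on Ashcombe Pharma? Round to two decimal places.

β = Cov(R_i, R_m) / Var(R_m) = 0.03133 / 0.03819 = 0.8204
E(R) = R_f + β × MRP = 4.60% + 0.8204 × 3.75% = 7.68%

7.68%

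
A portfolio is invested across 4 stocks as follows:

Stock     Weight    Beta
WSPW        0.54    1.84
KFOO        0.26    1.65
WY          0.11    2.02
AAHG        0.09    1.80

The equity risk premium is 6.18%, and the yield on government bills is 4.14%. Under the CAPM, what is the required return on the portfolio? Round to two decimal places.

15.31%

β_P = Σ w_i β_i = 0.54×1.84 + 0.26×1.65 + 0.11×2.02 + 0.09×1.80 = 1.8068
E(R_P) = R_f + β_P × MRP = 4.14% + 1.8068 × 6.18% = 15.31%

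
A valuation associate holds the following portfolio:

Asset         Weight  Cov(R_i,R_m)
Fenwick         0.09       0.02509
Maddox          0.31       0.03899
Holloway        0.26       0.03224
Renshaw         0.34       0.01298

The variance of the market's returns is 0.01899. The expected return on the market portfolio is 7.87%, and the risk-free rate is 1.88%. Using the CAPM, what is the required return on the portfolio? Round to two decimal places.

10.44%

β_Fenwick = 0.02509 / 0.01899 = 1.3212
β_Maddox = 0.03899 / 0.01899 = 2.0532
β_Holloway = 0.03224 / 0.01899 = 1.6977
β_Renshaw = 0.01298 / 0.01899 = 0.6835
β_P = Σ w_i β_i = 0.09×1.3212 + 0.31×2.0532 + 0.26×1.6977 + 0.34×0.6835 = 1.4292
MRP = 7.87% − 1.88% = 5.99%
E(R_P) = R_f + β_P × MRP = 1.88% + 1.4292 × 5.99% = 10.44%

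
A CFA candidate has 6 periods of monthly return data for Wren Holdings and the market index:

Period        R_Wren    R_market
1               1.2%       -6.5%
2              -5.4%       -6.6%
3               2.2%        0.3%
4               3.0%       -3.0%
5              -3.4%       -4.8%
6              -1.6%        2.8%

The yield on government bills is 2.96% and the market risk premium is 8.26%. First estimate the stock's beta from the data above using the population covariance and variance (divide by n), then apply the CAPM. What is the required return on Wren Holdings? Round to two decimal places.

5.16%

Mean R_i = (1.2 − 5.4 + 2.2 + 3.0 − 3.4 − 1.6) / 6 = -0.6667%
Mean R_m = (-6.5 − 6.6 + 0.3 − 3.0 − 4.8 + 2.8) / 6 = -2.9667%
Σ(R_i − R̄_i)(R_m − R̄_m) = 19.4733  ⇒  Cov = 19.4733 / 6 = 3.2456
Σ(R_m − R̄_m)² = 72.9733  ⇒  Var(R_m) = 72.9733 / 6 = 12.1622
β = Cov / Var(R_m) = 3.2456 / 12.1622 = 0.2669
E(R) = R_f + β × MRP = 2.96% + 0.2669 × 8.26% = 5.16%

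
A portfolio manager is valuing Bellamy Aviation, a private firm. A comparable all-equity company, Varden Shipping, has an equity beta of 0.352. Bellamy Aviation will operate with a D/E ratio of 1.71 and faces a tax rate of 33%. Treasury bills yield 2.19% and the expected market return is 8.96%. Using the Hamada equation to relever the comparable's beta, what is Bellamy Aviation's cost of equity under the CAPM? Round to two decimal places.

β_L = β_U × [1 + (1 − t)(D/E)] = 0.352 × [1 + (1 − 0.33) × 1.71]
    = 0.352 × [1 + 0.67 × 1.71] = 0.352 × 2.1457 = 0.7553
MRP = 8.96% − 2.19% = 6.77%
E(R) = R_f + β_L × MRP = 2.19% + 0.7553 × 6.77% = 7.30%

7.30%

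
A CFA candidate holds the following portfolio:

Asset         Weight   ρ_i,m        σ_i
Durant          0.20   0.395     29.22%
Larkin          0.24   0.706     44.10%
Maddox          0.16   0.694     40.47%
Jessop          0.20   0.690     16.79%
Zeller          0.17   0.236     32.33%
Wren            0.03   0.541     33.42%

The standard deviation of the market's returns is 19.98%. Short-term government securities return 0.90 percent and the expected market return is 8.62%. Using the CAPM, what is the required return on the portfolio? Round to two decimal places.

β_Durant = 0.395 × 29.22% / 19.98% = 0.5777
β_Larkin = 0.706 × 44.10% / 19.98% = 1.5583
β_Maddox = 0.694 × 40.47% / 19.98% = 1.4057
β_Jessop = 0.690 × 16.79% / 19.98% = 0.5798
β_Zeller = 0.236 × 32.33% / 19.98% = 0.3819
β_Wren = 0.541 × 33.42% / 19.98% = 0.9049
β_P = Σ w_i β_i = 0.20×0.5777 + 0.24×1.5583 + 0.16×1.4057 + 0.20×0.5798 + 0.17×0.3819 + 0.03×0.9049 = 0.9225
MRP = 8.62% − 0.90% = 7.72%
E(R_P) = R_f + β_P × MRP = 0.90% + 0.9225 × 7.72% = 8.02%

8.02%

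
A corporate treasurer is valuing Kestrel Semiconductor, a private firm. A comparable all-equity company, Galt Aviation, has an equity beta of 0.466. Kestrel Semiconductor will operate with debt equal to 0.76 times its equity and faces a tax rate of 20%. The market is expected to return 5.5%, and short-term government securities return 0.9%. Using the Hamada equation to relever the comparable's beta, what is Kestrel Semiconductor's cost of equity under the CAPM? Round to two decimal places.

4.35%

β_L = β_U × [1 + (1 − t)(D/E)] = 0.466 × [1 + (1 − 0.20) × 0.76]
    = 0.466 × [1 + 0.80 × 0.76] = 0.466 × 1.6080 = 0.7493
MRP = 5.5% − 0.9% = 4.60%
E(R) = R_f + β_L × MRP = 0.9% + 0.7493 × 4.6% = 4.35%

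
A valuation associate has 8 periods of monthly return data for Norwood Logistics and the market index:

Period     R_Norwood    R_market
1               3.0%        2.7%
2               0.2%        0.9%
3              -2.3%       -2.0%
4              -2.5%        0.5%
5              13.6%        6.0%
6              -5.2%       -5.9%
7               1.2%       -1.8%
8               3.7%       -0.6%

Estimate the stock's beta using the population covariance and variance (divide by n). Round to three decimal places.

1.381

Mean R_i = (3.0 + 0.2 − 2.3 − 2.5 + 13.6 − 5.2 + 1.2 + 3.7) / 8 = 1.4625%
Mean R_m = (2.7 + 0.9 − 2.0 + 0.5 + 6.0 − 5.9 − 1.8 − 0.6) / 8 = -0.0250%
Σ(R_i − R̄_i)(R_m − R̄_m) = 119.8225  ⇒  Cov = 119.8225 / 8 = 14.9778
Σ(R_m − R̄_m)² = 86.7550  ⇒  Var(R_m) = 86.7550 / 8 = 10.8444
β = Cov / Var(R_m) = 14.9778 / 10.8444 = 1.3812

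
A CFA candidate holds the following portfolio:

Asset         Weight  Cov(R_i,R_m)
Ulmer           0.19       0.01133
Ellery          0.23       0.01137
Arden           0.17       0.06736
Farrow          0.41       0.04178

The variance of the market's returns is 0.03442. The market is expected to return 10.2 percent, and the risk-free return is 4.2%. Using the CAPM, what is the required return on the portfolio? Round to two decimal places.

10.01%

β_Ulmer = 0.01133 / 0.03442 = 0.3292
β_Ellery = 0.01137 / 0.03442 = 0.3303
β_Arden = 0.06736 / 0.03442 = 1.9570
β_Farrow = 0.04178 / 0.03442 = 1.2138
β_P = Σ w_i β_i = 0.19×0.3292 + 0.23×0.3303 + 0.17×1.9570 + 0.41×1.2138 = 0.9689
MRP = 10.2% − 4.2% = 6.00%
E(R_P) = R_f + β_P × MRP = 4.2% + 0.9689 × 6.0% = 10.01%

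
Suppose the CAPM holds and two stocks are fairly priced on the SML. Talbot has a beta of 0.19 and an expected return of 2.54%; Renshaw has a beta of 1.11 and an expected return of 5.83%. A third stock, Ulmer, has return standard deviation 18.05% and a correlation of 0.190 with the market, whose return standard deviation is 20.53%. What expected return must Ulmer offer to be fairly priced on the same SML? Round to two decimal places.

MRP = (5.83% − 2.54%) / (1.11 − 0.19) = 3.5761%
R_f = 2.54% − 0.19 × 3.5761% = 1.8605%
β_Ulmer = ρ·σ_i/σ_m = 0.190 × 18.05 / 20.53 = 0.1670
E(R_Ulmer) = R_f + β × MRP = 1.8605% + 0.1670 × 3.5761% = 2.46%

2.46%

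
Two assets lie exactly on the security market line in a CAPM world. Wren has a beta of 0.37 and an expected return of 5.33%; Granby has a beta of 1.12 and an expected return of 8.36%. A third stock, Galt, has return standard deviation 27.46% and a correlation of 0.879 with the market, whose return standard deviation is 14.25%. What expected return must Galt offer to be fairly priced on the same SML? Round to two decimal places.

MRP = (8.36% − 5.33%) / (1.12 − 0.37) = 4.0400%
R_f = 5.33% − 0.37 × 4.0400% = 3.8352%
β_Galt = ρ·σ_i/σ_m = 0.879 × 27.46 / 14.25 = 1.6938
E(R_Galt) = R_f + β × MRP = 3.8352% + 1.6938 × 4.0400% = 10.68%

10.68%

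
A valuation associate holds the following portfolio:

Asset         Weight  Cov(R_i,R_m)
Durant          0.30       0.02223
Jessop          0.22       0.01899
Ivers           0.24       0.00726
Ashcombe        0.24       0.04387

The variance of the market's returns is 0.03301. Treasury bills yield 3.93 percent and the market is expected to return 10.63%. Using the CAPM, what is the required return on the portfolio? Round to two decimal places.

8.62%

β_Durant = 0.02223 / 0.03301 = 0.6734
β_Jessop = 0.01899 / 0.03301 = 0.5753
β_Ivers = 0.00726 / 0.03301 = 0.2199
β_Ashcombe = 0.04387 / 0.03301 = 1.3290
β_P = Σ w_i β_i = 0.30×0.6734 + 0.22×0.5753 + 0.24×0.2199 + 0.24×1.3290 = 0.7003
MRP = 10.63% − 3.93% = 6.70%
E(R_P) = R_f + β_P × MRP = 3.93% + 0.7003 × 6.70% = 8.62%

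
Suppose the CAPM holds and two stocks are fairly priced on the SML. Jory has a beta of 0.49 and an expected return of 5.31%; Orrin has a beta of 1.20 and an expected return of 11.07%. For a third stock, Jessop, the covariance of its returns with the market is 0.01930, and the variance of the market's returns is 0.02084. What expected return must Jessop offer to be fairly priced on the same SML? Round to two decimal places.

8.85%

MRP = (11.07% − 5.31%) / (1.20 − 0.49) = 8.1127%
R_f = 5.31% − 0.49 × 8.1127% = 1.3348%
β_Jessop = Cov / Var(R_m) = 0.01930 / 0.02084 = 0.9261
E(R_Jessop) = R_f + β × MRP = 1.3348% + 0.9261 × 8.1127% = 8.85%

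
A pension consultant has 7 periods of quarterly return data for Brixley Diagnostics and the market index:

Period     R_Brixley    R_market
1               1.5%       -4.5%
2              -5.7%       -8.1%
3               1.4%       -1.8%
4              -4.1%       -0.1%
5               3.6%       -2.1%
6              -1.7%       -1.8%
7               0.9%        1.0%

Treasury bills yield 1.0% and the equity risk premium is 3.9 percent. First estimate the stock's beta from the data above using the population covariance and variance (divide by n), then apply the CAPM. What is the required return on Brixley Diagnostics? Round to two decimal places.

2.68%

Mean R_i = (1.5 − 5.7 + 1.4 − 4.1 + 3.6 − 1.7 + 0.9) / 7 = -0.5857%
Mean R_m = (-4.5 − 8.1 − 1.8 − 0.1 − 2.1 − 1.8 + 1.0) / 7 = -2.4857%
Σ(R_i − R̄_i)(R_m − R̄_m) = 23.5186  ⇒  Cov = 23.5186 / 7 = 3.3598
Σ(R_m − R̄_m)² = 54.5086  ⇒  Var(R_m) = 54.5086 / 7 = 7.7869
β = Cov / Var(R_m) = 3.3598 / 7.7869 = 0.4315
E(R) = R_f + β × MRP = 1.0% + 0.4315 × 3.9% = 2.68%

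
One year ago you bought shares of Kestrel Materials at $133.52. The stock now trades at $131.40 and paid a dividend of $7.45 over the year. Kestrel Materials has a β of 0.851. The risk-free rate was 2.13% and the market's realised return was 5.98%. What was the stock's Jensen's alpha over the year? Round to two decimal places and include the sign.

-1.41%

Realised HPR = (P1 + D1 − P0) / P0 = (131.40 + 7.45 − 133.52) / 133.52 = 5.33 / 133.52 = 3.9919%
MRP = 5.98% − 2.13% = 3.85%
CAPM required = R_f + β·MRP = 2.13% + 0.851 × 3.85% = 5.40635%
α = realised − required = 3.9919% − 5.40635% = -1.41%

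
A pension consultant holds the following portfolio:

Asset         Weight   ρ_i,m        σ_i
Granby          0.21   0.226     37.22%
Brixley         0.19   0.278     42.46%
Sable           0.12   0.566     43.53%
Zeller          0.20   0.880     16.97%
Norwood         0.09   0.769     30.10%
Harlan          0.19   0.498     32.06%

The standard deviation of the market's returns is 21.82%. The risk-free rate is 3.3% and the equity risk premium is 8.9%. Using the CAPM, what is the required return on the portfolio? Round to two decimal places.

9.45%

β_Granby = 0.226 × 37.22% / 21.82% = 0.3855
β_Brixley = 0.278 × 42.46% / 21.82% = 0.5410
β_Sable = 0.566 × 43.53% / 21.82% = 1.1291
β_Zeller = 0.880 × 16.97% / 21.82% = 0.6844
β_Norwood = 0.769 × 30.10% / 21.82% = 1.0608
β_Harlan = 0.498 × 32.06% / 21.82% = 0.7317
β_P = Σ w_i β_i = 0.21×0.3855 + 0.19×0.5410 + 0.12×1.1291 + 0.20×0.6844 + 0.09×1.0608 + 0.19×0.7317 = 0.6906
E(R_P) = R_f + β_P × MRP = 3.3% + 0.6906 × 8.9% = 9.45%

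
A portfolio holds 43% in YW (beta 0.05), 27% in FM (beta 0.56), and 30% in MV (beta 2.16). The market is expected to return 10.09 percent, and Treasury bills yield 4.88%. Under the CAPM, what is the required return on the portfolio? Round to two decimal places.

9.16%

β_P = Σ w_i β_i = 0.43×0.05 + 0.27×0.56 + 0.30×2.16 = 0.8207
MRP = 10.09% − 4.88% = 5.21%
E(R_P) = R_f + β_P × MRP = 4.88% + 0.8207 × 5.21% = 9.16%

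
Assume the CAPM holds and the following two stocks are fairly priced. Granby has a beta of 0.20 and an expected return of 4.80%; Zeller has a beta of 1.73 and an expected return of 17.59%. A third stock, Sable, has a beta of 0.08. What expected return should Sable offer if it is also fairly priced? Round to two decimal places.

3.80%

MRP (SML slope) = (17.59% − 4.80%) / (1.73 − 0.20) = 12.79% / 1.53 = 8.3595%
R_f (intercept) = 4.80% − 0.20 × 8.3595% = 3.1281%
E(R_Sable) = R_f + β × MRP = 3.1281% + 0.08 × 8.3595% = 3.80%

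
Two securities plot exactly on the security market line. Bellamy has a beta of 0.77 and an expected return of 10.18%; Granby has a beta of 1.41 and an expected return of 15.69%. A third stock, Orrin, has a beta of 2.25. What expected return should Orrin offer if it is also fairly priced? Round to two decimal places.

MRP (SML slope) = (15.69% − 10.18%) / (1.41 − 0.77) = 5.51% / 0.64 = 8.6094%
R_f (intercept) = 10.18% − 0.77 × 8.6094% = 3.5508%
E(R_Orrin) = R_f + β × MRP = 3.5508% + 2.25 × 8.6094% = 22.92%

22.92%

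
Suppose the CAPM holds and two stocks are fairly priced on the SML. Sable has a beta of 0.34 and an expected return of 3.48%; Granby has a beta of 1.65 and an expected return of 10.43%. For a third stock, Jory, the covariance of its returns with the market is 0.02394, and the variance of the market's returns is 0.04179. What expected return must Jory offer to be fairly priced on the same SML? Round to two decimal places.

MRP = (10.43% − 3.48%) / (1.65 − 0.34) = 5.3053%
R_f = 3.48% − 0.34 × 5.3053% = 1.6762%
β_Jory = Cov / Var(R_m) = 0.02394 / 0.04179 = 0.5729
E(R_Jory) = R_f + β × MRP = 1.6762% + 0.5729 × 5.3053% = 4.72%

4.72%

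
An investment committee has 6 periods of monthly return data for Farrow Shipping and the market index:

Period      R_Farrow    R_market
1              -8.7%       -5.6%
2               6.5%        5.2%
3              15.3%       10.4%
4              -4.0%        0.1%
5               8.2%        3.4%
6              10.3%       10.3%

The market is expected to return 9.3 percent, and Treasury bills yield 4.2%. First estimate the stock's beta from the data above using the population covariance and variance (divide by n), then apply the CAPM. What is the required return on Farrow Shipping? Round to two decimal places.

11.34%

Mean R_i = (-8.7 + 6.5 + 15.3 − 4.0 + 8.2 + 10.3) / 6 = 4.6000%
Mean R_m = (-5.6 + 5.2 + 10.4 + 0.1 + 3.4 + 10.3) / 6 = 3.9667%
Σ(R_i − R̄_i)(R_m − R̄_m) = 265.7300  ⇒  Cov = 265.7300 / 6 = 44.2883
Σ(R_m − R̄_m)² = 189.8133  ⇒  Var(R_m) = 189.8133 / 6 = 31.6356
β = Cov / Var(R_m) = 44.2883 / 31.6356 = 1.4000
MRP = 9.3% − 4.2% = 5.10%
E(R) = R_f + β × MRP = 4.2% + 1.4000 × 5.1% = 11.34%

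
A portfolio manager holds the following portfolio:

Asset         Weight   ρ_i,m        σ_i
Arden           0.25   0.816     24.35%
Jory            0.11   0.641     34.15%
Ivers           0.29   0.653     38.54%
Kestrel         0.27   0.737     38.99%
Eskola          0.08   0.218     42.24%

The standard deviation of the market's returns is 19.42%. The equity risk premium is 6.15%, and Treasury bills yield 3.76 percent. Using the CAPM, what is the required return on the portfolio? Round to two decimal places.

11.10%

β_Arden = 0.816 × 24.35% / 19.42% = 1.0232
β_Jory = 0.641 × 34.15% / 19.42% = 1.1272
β_Ivers = 0.653 × 38.54% / 19.42% = 1.2959
β_Kestrel = 0.737 × 38.99% / 19.42% = 1.4797
β_Eskola = 0.218 × 42.24% / 19.42% = 0.4742
β_P = Σ w_i β_i = 0.25×1.0232 + 0.11×1.1272 + 0.29×1.2959 + 0.27×1.4797 + 0.08×0.4742 = 1.1931
E(R_P) = R_f + β_P × MRP = 3.76% + 1.1931 × 6.15% = 11.10%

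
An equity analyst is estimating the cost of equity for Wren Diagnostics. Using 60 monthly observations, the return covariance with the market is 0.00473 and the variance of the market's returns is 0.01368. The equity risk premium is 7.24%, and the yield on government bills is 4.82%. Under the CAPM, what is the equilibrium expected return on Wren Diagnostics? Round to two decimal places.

7.32%

β = Cov(R_i, R_m) / Var(R_m) = 0.00473 / 0.01368 = 0.3458
E(R) = R_f + β × MRP = 4.82% + 0.3458 × 7.24% = 7.32%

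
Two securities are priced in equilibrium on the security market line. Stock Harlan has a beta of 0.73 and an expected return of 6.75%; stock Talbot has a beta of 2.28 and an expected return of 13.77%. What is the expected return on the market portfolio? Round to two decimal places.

7.97%

Both satisfy E(R) = R_f + β·MRP, so the slope of the SML is
MRP = (13.77% − 6.75%) / (2.28 − 0.73) = 7.02% / 1.55 = 4.5290%
R_f = E(R_Harlan) − β_Harlan·MRP = 6.75% − 0.73 × 4.5290% = 3.4438%
E(R_m) = R_f + MRP = 3.4438% + 4.5290% = 7.97%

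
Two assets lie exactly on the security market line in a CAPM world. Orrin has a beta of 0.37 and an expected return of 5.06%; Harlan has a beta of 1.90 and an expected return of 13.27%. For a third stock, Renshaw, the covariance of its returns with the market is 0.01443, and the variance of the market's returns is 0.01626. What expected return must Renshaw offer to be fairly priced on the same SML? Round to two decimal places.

MRP = (13.27% − 5.06%) / (1.90 − 0.37) = 5.3660%
R_f = 5.06% − 0.37 × 5.3660% = 3.0746%
β_Renshaw = Cov / Var(R_m) = 0.01443 / 0.01626 = 0.8875
E(R_Renshaw) = R_f + β × MRP = 3.0746% + 0.8875 × 5.3660% = 7.84%

7.84%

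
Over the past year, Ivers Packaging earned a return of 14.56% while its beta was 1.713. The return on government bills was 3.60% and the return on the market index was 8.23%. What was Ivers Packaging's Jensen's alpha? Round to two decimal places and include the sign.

+3.03%

Market excess return = 8.23% − 3.60% = 4.63%
CAPM benchmark = R_f + β(R_m − R_f) = 3.60% + 1.713 × 4.63% = 11.53119%
α = actual − benchmark = 14.56% − 11.53119% = +3.03%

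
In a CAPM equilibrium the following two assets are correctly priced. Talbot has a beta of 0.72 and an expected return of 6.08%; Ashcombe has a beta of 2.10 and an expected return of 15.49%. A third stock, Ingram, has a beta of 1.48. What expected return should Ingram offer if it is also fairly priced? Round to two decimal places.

11.26%

MRP (SML slope) = (15.49% − 6.08%) / (2.10 − 0.72) = 9.41% / 1.38 = 6.8188%
R_f (intercept) = 6.08% − 0.72 × 6.8188% = 1.1705%
E(R_Ingram) = R_f + β × MRP = 1.1705% + 1.48 × 6.8188% = 11.26%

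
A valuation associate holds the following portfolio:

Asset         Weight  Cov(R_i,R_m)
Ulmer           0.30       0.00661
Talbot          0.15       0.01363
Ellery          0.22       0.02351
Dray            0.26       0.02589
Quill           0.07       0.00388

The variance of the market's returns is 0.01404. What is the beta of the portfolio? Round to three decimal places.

β_Ulmer = 0.00661 / 0.01404 = 0.4708
β_Talbot = 0.01363 / 0.01404 = 0.9708
β_Ellery = 0.02351 / 0.01404 = 1.6745
β_Dray = 0.02589 / 0.01404 = 1.8440
β_Quill = 0.00388 / 0.01404 = 0.2764
β_P = Σ w_i β_i = 0.30×0.4708 + 0.15×0.9708 + 0.22×1.6745 + 0.26×1.8440 + 0.07×0.2764 = 1.1540

1.154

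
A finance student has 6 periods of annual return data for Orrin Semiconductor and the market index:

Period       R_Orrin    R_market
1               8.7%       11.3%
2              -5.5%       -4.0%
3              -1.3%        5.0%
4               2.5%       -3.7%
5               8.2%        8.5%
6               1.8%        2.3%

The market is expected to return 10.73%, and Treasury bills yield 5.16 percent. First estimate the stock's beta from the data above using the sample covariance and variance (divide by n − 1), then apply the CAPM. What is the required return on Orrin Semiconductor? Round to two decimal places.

Mean R_i = (8.7 − 5.5 − 1.3 + 2.5 + 8.2 + 1.8) / 6 = 2.4000%
Mean R_m = (11.3 − 4.0 + 5.0 − 3.7 + 8.5 + 2.3) / 6 = 3.2333%
Σ(R_i − R̄_i)(R_m − R̄_m) = 131.8400  ⇒  Cov = 131.8400 / 5 = 26.3680
Σ(R_m − R̄_m)² = 197.1933  ⇒  Var(R_m) = 197.1933 / 5 = 39.4387
β = Cov / Var(R_m) = 26.3680 / 39.4387 = 0.6686
MRP = 10.73% − 5.16% = 5.57%
E(R) = R_f + β × MRP = 5.16% + 0.6686 × 5.57% = 8.88%

8.88%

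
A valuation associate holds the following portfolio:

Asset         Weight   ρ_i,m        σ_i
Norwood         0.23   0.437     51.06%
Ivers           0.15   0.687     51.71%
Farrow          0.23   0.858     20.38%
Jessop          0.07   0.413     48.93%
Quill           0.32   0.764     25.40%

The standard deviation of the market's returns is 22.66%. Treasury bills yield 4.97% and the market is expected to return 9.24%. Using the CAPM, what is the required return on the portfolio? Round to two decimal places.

β_Norwood = 0.437 × 51.06% / 22.66% = 0.9847
β_Ivers = 0.687 × 51.71% / 22.66% = 1.5677
β_Farrow = 0.858 × 20.38% / 22.66% = 0.7717
β_Jessop = 0.413 × 48.93% / 22.66% = 0.8918
β_Quill = 0.764 × 25.40% / 22.66% = 0.8564
β_P = Σ w_i β_i = 0.23×0.9847 + 0.15×1.5677 + 0.23×0.7717 + 0.07×0.8918 + 0.32×0.8564 = 0.9756
MRP = 9.24% − 4.97% = 4.27%
E(R_P) = R_f + β_P × MRP = 4.97% + 0.9756 × 4.27% = 9.14%

9.14%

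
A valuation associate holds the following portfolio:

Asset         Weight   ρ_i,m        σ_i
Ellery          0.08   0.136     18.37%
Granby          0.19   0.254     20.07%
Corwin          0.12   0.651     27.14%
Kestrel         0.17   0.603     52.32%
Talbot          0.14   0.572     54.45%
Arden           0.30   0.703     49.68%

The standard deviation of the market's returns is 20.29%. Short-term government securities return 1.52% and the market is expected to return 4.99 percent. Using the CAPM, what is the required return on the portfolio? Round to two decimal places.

β_Ellery = 0.136 × 18.37% / 20.29% = 0.1231
β_Granby = 0.254 × 20.07% / 20.29% = 0.2512
β_Corwin = 0.651 × 27.14% / 20.29% = 0.8708
β_Kestrel = 0.603 × 52.32% / 20.29% = 1.5549
β_Talbot = 0.572 × 54.45% / 20.29% = 1.5350
β_Arden = 0.703 × 49.68% / 20.29% = 1.7213
β_P = Σ w_i β_i = 0.08×0.1231 + 0.19×0.2512 + 0.12×0.8708 + 0.17×1.5549 + 0.14×1.5350 + 0.30×1.7213 = 1.1577
MRP = 4.99% − 1.52% = 3.47%
E(R_P) = R_f + β_P × MRP = 1.52% + 1.1577 × 3.47% = 5.54%

5.54%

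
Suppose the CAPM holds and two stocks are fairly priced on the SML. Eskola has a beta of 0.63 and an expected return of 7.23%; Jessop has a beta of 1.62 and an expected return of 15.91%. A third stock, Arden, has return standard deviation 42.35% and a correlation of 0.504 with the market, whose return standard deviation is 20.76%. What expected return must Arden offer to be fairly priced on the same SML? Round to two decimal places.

10.72%

MRP = (15.91% − 7.23%) / (1.62 − 0.63) = 8.7677%
R_f = 7.23% − 0.63 × 8.7677% = 1.7063%
β_Arden = ρ·σ_i/σ_m = 0.504 × 42.35 / 20.76 = 1.0282
E(R_Arden) = R_f + β × MRP = 1.7063% + 1.0282 × 8.7677% = 10.72%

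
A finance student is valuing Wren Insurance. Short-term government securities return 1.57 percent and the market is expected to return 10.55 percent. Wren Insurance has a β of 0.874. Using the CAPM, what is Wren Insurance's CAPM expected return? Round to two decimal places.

9.42%

Market risk premium = E(R_m) − R_f = 10.55% − 1.57% = 8.98%
E(R) = R_f + β × MRP = 1.57% + 0.874 × 8.98% = 9.42%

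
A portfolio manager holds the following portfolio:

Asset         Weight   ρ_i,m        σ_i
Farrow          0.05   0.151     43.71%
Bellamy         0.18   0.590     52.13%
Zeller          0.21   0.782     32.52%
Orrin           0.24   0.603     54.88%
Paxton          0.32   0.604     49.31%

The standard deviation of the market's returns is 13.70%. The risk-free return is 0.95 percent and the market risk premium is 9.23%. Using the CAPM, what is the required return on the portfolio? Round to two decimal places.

β_Farrow = 0.151 × 43.71% / 13.70% = 0.4818
β_Bellamy = 0.590 × 52.13% / 13.70% = 2.2450
β_Zeller = 0.782 × 32.52% / 13.70% = 1.8563
β_Orrin = 0.603 × 54.88% / 13.70% = 2.4155
β_Paxton = 0.604 × 49.31% / 13.70% = 2.1740
β_P = Σ w_i β_i = 0.05×0.4818 + 0.18×2.2450 + 0.21×1.8563 + 0.24×2.4155 + 0.32×2.1740 = 2.0934
E(R_P) = R_f + β_P × MRP = 0.95% + 2.0934 × 9.23% = 20.27%

20.27%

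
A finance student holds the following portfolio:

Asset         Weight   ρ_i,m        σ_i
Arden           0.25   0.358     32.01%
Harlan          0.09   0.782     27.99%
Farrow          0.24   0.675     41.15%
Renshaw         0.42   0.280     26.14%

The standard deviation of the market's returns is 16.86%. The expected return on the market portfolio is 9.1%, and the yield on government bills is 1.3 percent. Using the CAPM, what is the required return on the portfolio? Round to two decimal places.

8.04%

β_Arden = 0.358 × 32.01% / 16.86% = 0.6797
β_Harlan = 0.782 × 27.99% / 16.86% = 1.2982
β_Farrow = 0.675 × 41.15% / 16.86% = 1.6475
β_Renshaw = 0.280 × 26.14% / 16.86% = 0.4341
β_P = Σ w_i β_i = 0.25×0.6797 + 0.09×1.2982 + 0.24×1.6475 + 0.42×0.4341 = 0.8645
MRP = 9.1% − 1.3% = 7.80%
E(R_P) = R_f + β_P × MRP = 1.3% + 0.8645 × 7.8% = 8.04%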